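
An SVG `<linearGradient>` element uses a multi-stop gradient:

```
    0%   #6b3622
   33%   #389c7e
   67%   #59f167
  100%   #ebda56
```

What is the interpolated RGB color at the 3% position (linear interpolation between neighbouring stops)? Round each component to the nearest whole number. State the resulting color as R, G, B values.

3% lies between the 0% and 33% stops, so the local fraction is t = (3 − 0)/(33 − 0) = 3/33 ≈ 0.0909.
#6b3622 → (107, 54, 34); #389c7e → (56, 156, 126).
R = 107 + 0.0909 × (56 − 107) = 102.364 → 102
G = 54 + 0.0909 × (156 − 54) = 63.272 → 63
B = 34 + 0.0909 × (126 − 34) = 42.363 → 42

(102, 63, 42)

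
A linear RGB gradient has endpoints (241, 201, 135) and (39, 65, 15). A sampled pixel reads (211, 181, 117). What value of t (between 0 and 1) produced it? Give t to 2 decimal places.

Invert the lerp on the R channel (largest span, 202): t = (211 − 241) / (39 − 241) = -30/-202 = 0.14851.
Check on G: (181 − 201)/(65 − 201) = 0.1471 ✓

0.15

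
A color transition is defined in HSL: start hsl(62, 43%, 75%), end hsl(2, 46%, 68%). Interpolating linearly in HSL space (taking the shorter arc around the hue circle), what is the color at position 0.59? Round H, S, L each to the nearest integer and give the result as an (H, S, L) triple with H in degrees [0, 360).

Hue arc: Δh = 2 − 62 = -60° (|Δh| ≤ 180, already the shorter path).
H = 62 + 0.59 × (-60) = 26.6 → 27°
S = 43 + 0.59 × (46 − 43) = 44.77 → 45%
L = 75 + 0.59 × (68 − 75) = 70.87 → 71%

(27, 45, 71)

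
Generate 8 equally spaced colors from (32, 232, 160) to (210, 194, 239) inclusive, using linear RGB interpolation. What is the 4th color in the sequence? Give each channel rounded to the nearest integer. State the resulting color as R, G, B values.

With 8 swatches and endpoints inclusive, swatch 4 sits at t = (4 − 1)/(8 − 1) = 3/7 ≈ 0.4286.
R = 32 + 0.4286 × (210 − 32) = 108.291 → 108
G = 232 + 0.4286 × (194 − 232) = 215.713 → 216
B = 160 + 0.4286 × (239 − 160) = 193.859 → 194

(108, 216, 194)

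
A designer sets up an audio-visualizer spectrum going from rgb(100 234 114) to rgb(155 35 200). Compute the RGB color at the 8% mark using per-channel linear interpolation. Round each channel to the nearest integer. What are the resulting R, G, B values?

8% corresponds to t = 0.08.
R = 100 + 0.08 × (155 − 100) = 100 + 0.08 × 55 = 104.4 → 104
G = 234 + 0.08 × (35 − 234) = 234 + 0.08 × -199 = 218.08 → 218
B = 114 + 0.08 × (200 − 114) = 114 + 0.08 × 86 = 120.88 → 121
So the blended color is (104, 218, 121), about #68da79.

(104, 218, 121)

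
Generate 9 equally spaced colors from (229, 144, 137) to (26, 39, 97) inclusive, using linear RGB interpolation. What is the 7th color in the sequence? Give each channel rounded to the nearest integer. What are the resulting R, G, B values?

(77, 65, 107)

With 9 swatches and endpoints inclusive, swatch 7 sits at t = (7 − 1)/(9 − 1) = 6/8 ≈ 0.75.
R = 229 + 0.75 × (26 − 229) = 76.75 → 77
G = 144 + 0.75 × (39 − 144) = 65.25 → 65
B = 137 + 0.75 × (97 − 137) = 107 → 107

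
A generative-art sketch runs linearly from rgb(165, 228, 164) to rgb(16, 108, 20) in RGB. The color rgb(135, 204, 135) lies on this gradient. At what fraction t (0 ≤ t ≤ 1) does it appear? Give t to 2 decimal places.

Invert the lerp on the R channel (largest span, 149): t = (135 − 165) / (16 − 165) = -30/-149 = 0.20134.
Check on G: (204 − 228)/(108 − 228) = 0.2 ✓

0.20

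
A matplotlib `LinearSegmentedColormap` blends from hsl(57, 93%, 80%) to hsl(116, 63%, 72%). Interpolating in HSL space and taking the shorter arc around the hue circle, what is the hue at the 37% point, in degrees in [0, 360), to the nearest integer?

79

Hue arc: Δh = 116 − 57 = 59° (|Δh| ≤ 180, already the shorter path).
H = 57 + 0.37 × (59) = 78.83 → 79°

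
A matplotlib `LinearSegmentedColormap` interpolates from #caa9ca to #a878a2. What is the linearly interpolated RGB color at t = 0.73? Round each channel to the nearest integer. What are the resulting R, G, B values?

#caa9ca → (202, 169, 202); #a878a2 → (168, 120, 162).
R = 202 + 0.73 × (168 − 202) = 202 + 0.73 × -34 = 177.18 → 177
G = 169 + 0.73 × (120 − 169) = 169 + 0.73 × -49 = 133.23 → 133
B = 202 + 0.73 × (162 − 202) = 202 + 0.73 × -40 = 172.8 → 173
So the blended color is (177, 133, 173), about #b185ad.

(177, 133, 173)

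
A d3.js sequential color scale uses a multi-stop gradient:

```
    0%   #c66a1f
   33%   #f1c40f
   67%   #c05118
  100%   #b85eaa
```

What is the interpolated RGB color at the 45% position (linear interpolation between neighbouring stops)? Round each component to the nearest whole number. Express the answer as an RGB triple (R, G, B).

(224, 155, 18)

45% lies between the 33% and 67% stops, so the local fraction is t = (45 − 33)/(67 − 33) = 12/34 ≈ 0.3529.
#f1c40f → (241, 196, 15); #c05118 → (192, 81, 24).
R = 241 + 0.3529 × (192 − 241) = 223.708 → 224
G = 196 + 0.3529 × (81 − 196) = 155.416 → 155
B = 15 + 0.3529 × (24 − 15) = 18.176 → 18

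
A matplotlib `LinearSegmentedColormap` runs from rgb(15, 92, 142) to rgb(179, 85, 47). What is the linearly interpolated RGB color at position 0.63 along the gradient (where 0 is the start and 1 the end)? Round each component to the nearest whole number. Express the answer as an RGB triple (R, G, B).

R = 15 + 0.63 × (179 − 15) = 15 + 0.63 × 164 = 118.32 → 118
G = 92 + 0.63 × (85 − 92) = 92 + 0.63 × -7 = 87.59 → 88
B = 142 + 0.63 × (47 − 142) = 142 + 0.63 × -95 = 82.15 → 82

(118, 88, 82)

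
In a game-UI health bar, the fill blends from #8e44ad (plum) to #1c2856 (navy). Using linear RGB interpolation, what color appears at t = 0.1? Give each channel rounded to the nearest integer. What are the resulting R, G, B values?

#8e44ad → (142, 68, 173); #1c2856 → (28, 40, 86).
R = 142 + 0.1 × (28 − 142) = 142 + 0.1 × -114 = 130.6 → 131
G = 68 + 0.1 × (40 − 68) = 68 + 0.1 × -28 = 65.2 → 65
B = 173 + 0.1 × (86 − 173) = 173 + 0.1 × -87 = 164.3 → 164

(131, 65, 164)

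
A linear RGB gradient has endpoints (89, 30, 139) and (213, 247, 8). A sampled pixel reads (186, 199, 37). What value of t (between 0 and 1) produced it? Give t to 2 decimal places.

0.78

Invert the lerp on the G channel (largest span, 217): t = (199 − 30) / (247 − 30) = 169/217 = 0.7788.
Check on R: (186 − 89)/(213 − 89) = 0.7823 ✓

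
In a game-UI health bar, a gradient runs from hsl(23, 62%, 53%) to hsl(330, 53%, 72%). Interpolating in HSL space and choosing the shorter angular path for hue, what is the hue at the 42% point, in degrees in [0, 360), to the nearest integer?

Hue: 330 − 23 = 307°, but |307| > 180 so the shorter arc goes the other way: Δh = 307 − 360 = -53°.
H = 23 + 0.42 × (-53) = 0.74 → 1°

1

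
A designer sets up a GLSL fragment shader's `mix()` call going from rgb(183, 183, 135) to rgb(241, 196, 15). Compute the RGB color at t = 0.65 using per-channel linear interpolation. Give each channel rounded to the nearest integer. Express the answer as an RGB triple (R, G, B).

R = 183 + 0.65 × (241 − 183) = 183 + 0.65 × 58 = 220.7 → 221
G = 183 + 0.65 × (196 − 183) = 183 + 0.65 × 13 = 191.45 → 191
B = 135 + 0.65 × (15 − 135) = 135 + 0.65 × -120 = 57 → 57

(221, 191, 57)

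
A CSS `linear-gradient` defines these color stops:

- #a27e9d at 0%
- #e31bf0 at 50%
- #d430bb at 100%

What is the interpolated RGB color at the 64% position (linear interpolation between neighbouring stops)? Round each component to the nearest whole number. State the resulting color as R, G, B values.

64% lies between the 50% and 100% stops, so the local fraction is t = (64 − 50)/(100 − 50) = 14/50 ≈ 0.28.
#e31bf0 → (227, 27, 240); #d430bb → (212, 48, 187).
R = 227 + 0.28 × (212 − 227) = 222.8 → 223
G = 27 + 0.28 × (48 − 27) = 32.88 → 33
B = 240 + 0.28 × (187 − 240) = 225.16 → 225

(223, 33, 225)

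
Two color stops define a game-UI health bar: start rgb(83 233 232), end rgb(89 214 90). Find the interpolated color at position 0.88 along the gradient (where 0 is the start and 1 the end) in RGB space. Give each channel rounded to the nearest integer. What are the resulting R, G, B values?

R = 83 + 0.88 × (89 − 83) = 83 + 0.88 × 6 = 88.28 → 88
G = 233 + 0.88 × (214 − 233) = 233 + 0.88 × -19 = 216.28 → 216
B = 232 + 0.88 × (90 − 232) = 232 + 0.88 × -142 = 107.04 → 107

(88, 216, 107)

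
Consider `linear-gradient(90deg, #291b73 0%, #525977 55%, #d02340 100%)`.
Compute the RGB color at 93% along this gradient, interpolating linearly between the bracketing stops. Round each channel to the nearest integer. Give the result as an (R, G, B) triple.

(188, 43, 73)

93% lies between the 55% and 100% stops, so the local fraction is t = (93 − 55)/(100 − 55) = 38/45 ≈ 0.8444.
#525977 → (82, 89, 119); #d02340 → (208, 35, 64).
R = 82 + 0.8444 × (208 − 82) = 188.394 → 188
G = 89 + 0.8444 × (35 − 89) = 43.402 → 43
B = 119 + 0.8444 × (64 − 119) = 72.558 → 73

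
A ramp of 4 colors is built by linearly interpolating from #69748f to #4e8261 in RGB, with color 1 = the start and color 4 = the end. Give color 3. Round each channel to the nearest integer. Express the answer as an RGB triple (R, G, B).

With 4 swatches and endpoints inclusive, swatch 3 sits at t = (3 − 1)/(4 − 1) = 2/3 ≈ 0.6667.
#69748f → (105, 116, 143); #4e8261 → (78, 130, 97).
R = 105 + 0.6667 × (78 − 105) = 86.999 → 87
G = 116 + 0.6667 × (130 − 116) = 125.334 → 125
B = 143 + 0.6667 × (97 − 143) = 112.332 → 112

(87, 125, 112)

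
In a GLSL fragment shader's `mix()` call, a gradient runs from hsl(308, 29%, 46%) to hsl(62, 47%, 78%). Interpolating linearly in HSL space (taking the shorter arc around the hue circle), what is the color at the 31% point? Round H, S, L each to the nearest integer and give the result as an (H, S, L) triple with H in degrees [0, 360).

Hue: 62 − 308 = -246°, but |-246| > 180 so the shorter arc goes the other way: Δh = -246 + 360 = 114°.
H = 308 + 0.31 × (114) = 343.34 → 343°
S = 29 + 0.31 × (47 − 29) = 34.58 → 35%
L = 46 + 0.31 × (78 − 46) = 55.92 → 56%

(343, 35, 56)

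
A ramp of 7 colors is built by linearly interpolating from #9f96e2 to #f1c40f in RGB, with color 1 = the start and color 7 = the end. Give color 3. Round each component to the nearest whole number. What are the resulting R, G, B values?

(186, 165, 156)

With 7 swatches and endpoints inclusive, swatch 3 sits at t = (3 − 1)/(7 − 1) = 2/6 ≈ 0.3333.
#9f96e2 → (159, 150, 226); #f1c40f → (241, 196, 15).
R = 159 + 0.3333 × (241 − 159) = 186.331 → 186
G = 150 + 0.3333 × (196 − 150) = 165.332 → 165
B = 226 + 0.3333 × (15 − 226) = 155.674 → 156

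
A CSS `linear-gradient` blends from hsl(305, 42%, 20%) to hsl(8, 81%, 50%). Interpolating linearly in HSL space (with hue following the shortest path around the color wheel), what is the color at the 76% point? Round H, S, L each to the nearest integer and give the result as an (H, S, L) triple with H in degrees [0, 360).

Hue: 8 − 305 = -297°, but |-297| > 180 so the shorter arc goes the other way: Δh = -297 + 360 = 63°.
H = 305 + 0.76 × (63) = 352.88 → 353°
S = 42 + 0.76 × (81 − 42) = 71.64 → 72%
L = 20 + 0.76 × (50 − 20) = 42.8 → 43%

(353, 72, 43)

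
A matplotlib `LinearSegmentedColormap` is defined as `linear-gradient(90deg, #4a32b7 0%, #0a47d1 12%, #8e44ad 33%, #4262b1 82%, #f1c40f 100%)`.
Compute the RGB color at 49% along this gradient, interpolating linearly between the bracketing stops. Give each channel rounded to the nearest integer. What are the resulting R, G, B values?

(117, 78, 174)

49% lies between the 33% and 82% stops, so the local fraction is t = (49 − 33)/(82 − 33) = 16/49 ≈ 0.3265.
#8e44ad → (142, 68, 173); #4262b1 → (66, 98, 177).
R = 142 + 0.3265 × (66 − 142) = 117.186 → 117
G = 68 + 0.3265 × (98 − 68) = 77.795 → 78
B = 173 + 0.3265 × (177 − 173) = 174.306 → 174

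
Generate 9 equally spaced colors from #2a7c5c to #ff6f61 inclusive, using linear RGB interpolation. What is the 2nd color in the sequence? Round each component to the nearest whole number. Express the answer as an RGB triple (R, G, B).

(69, 122, 93)

With 9 swatches and endpoints inclusive, swatch 2 sits at t = (2 − 1)/(9 − 1) = 1/8 ≈ 0.125.
#2a7c5c → (42, 124, 92); #ff6f61 → (255, 111, 97).
R = 42 + 0.125 × (255 − 42) = 68.625 → 69
G = 124 + 0.125 × (111 − 124) = 122.375 → 122
B = 92 + 0.125 × (97 − 92) = 92.625 → 93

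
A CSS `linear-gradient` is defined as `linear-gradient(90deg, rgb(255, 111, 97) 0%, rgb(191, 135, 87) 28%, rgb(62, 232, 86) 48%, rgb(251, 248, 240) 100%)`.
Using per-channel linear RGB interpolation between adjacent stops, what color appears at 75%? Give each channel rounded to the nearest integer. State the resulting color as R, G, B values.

75% lies between the 48% and 100% stops, so the local fraction is t = (75 − 48)/(100 − 48) = 27/52 ≈ 0.5192.
R = 62 + 0.5192 × (251 − 62) = 160.129 → 160
G = 232 + 0.5192 × (248 − 232) = 240.307 → 240
B = 86 + 0.5192 × (240 − 86) = 165.957 → 166

(160, 240, 166)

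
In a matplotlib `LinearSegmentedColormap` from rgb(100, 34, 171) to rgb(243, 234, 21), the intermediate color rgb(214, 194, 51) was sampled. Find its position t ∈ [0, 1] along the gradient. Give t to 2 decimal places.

Invert the lerp on the G channel (largest span, 200): t = (194 − 34) / (234 − 34) = 160/200 = 0.8.
Check on R: (214 − 100)/(243 − 100) = 0.7972 ✓

0.80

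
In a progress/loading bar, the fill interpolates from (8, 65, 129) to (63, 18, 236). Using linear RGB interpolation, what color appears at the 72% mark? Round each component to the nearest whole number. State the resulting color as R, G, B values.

72% corresponds to t = 0.72.
R = 8 + 0.72 × (63 − 8) = 8 + 0.72 × 55 = 47.6 → 48
G = 65 + 0.72 × (18 − 65) = 65 + 0.72 × -47 = 31.16 → 31
B = 129 + 0.72 × (236 − 129) = 129 + 0.72 × 107 = 206.04 → 206
So the blended color is (48, 31, 206), about #301fce.

(48, 31, 206)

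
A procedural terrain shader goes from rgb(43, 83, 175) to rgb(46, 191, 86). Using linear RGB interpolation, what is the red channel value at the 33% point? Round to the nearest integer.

44

R = 43 + 0.33 × (46 − 43) = 43.99 → 44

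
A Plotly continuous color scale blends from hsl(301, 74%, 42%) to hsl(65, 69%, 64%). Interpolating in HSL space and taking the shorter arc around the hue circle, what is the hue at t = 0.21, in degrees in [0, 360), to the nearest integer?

Hue: 65 − 301 = -236°, but |-236| > 180 so the shorter arc goes the other way: Δh = -236 + 360 = 124°.
H = 301 + 0.21 × (124) = 327.04 → 327°

327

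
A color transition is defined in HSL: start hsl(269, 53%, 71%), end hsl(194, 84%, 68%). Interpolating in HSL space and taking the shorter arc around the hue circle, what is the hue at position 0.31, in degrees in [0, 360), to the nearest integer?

246

Hue arc: Δh = 194 − 269 = -75° (|Δh| ≤ 180, already the shorter path).
H = 269 + 0.31 × (-75) = 245.75 → 246°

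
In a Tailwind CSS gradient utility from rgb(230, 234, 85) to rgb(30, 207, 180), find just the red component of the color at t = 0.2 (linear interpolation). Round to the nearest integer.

190

R = 230 + 0.2 × (30 − 230) = 190 → 190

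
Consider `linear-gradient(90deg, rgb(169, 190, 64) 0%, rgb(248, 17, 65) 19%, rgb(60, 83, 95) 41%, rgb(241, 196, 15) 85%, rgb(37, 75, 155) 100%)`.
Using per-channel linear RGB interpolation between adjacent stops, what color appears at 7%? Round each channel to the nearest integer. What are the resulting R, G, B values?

(198, 126, 64)

7% lies between the 0% and 19% stops, so the local fraction is t = (7 − 0)/(19 − 0) = 7/19 ≈ 0.3684.
R = 169 + 0.3684 × (248 − 169) = 198.104 → 198
G = 190 + 0.3684 × (17 − 190) = 126.267 → 126
B = 64 + 0.3684 × (65 − 64) = 64.368 → 64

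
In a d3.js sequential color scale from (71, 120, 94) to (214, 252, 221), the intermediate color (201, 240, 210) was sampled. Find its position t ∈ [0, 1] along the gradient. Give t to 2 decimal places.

0.91

Invert the lerp on the R channel (largest span, 143): t = (201 − 71) / (214 − 71) = 130/143 = 0.90909.
Check on G: (240 − 120)/(252 − 120) = 0.9091 ✓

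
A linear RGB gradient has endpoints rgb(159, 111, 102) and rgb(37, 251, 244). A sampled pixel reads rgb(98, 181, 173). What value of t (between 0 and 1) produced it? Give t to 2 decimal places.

Invert the lerp on the B channel (largest span, 142): t = (173 − 102) / (244 − 102) = 71/142 = 0.5.
Check on R: (98 − 159)/(37 − 159) = 0.5 ✓

0.50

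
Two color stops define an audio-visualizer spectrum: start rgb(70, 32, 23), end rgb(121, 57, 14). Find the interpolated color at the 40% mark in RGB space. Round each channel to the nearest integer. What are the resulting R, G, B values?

40% corresponds to t = 0.4.
R = 70 + 0.4 × (121 − 70) = 70 + 0.4 × 51 = 90.4 → 90
G = 32 + 0.4 × (57 − 32) = 32 + 0.4 × 25 = 42 → 42
B = 23 + 0.4 × (14 − 23) = 23 + 0.4 × -9 = 19.4 → 19

(90, 42, 19)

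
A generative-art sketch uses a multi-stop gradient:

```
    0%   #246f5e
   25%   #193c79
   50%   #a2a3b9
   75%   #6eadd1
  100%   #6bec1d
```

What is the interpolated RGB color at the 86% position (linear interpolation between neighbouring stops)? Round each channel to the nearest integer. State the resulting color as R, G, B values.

(109, 201, 130)

86% lies between the 75% and 100% stops, so the local fraction is t = (86 − 75)/(100 − 75) = 11/25 ≈ 0.44.
#6eadd1 → (110, 173, 209); #6bec1d → (107, 236, 29).
R = 110 + 0.44 × (107 − 110) = 108.68 → 109
G = 173 + 0.44 × (236 − 173) = 200.72 → 201
B = 209 + 0.44 × (29 − 209) = 129.8 → 130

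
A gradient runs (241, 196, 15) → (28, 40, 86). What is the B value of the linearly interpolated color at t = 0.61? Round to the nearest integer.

B = 15 + 0.61 × (86 − 15) = 58.31 → 58

58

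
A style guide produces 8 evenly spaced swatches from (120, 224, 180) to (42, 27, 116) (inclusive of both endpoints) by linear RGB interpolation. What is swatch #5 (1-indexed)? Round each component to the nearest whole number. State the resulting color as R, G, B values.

With 8 swatches and endpoints inclusive, swatch 5 sits at t = (5 − 1)/(8 − 1) = 4/7 ≈ 0.5714.
R = 120 + 0.5714 × (42 − 120) = 75.431 → 75
G = 224 + 0.5714 × (27 − 224) = 111.434 → 111
B = 180 + 0.5714 × (116 − 180) = 143.43 → 143

(75, 111, 143)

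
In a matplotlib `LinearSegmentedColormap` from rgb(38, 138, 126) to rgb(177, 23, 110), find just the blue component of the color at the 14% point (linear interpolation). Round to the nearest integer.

B = 126 + 0.14 × (110 − 126) = 123.76 → 124

124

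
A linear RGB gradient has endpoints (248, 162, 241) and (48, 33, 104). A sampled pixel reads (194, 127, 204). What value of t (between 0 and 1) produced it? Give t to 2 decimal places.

Invert the lerp on the R channel (largest span, 200): t = (194 − 248) / (48 − 248) = -54/-200 = 0.27.
Check on G: (127 − 162)/(33 − 162) = 0.2713 ✓

0.27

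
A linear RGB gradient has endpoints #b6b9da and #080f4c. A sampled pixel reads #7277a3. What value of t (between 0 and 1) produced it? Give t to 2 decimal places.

Invert the lerp on the R channel (largest span, 174): t = (114 − 182) / (8 − 182) = -68/-174 = 0.3908.
Check on G: (119 − 185)/(15 − 185) = 0.3882 ✓

0.39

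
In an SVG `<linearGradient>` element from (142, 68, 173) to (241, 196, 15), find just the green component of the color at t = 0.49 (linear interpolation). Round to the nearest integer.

131

G = 68 + 0.49 × (196 − 68) = 130.72 → 131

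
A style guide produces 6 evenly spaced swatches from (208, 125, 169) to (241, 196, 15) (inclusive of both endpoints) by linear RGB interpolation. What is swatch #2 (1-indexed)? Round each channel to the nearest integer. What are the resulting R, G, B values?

(215, 139, 138)

With 6 swatches and endpoints inclusive, swatch 2 sits at t = (2 − 1)/(6 − 1) = 1/5 ≈ 0.2.
R = 208 + 0.2 × (241 − 208) = 214.6 → 215
G = 125 + 0.2 × (196 − 125) = 139.2 → 139
B = 169 + 0.2 × (15 − 169) = 138.2 → 138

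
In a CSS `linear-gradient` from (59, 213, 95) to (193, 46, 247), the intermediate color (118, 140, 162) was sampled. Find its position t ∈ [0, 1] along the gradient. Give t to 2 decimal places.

Invert the lerp on the G channel (largest span, 167): t = (140 − 213) / (46 − 213) = -73/-167 = 0.43713.
Check on R: (118 − 59)/(193 − 59) = 0.4403 ✓

0.44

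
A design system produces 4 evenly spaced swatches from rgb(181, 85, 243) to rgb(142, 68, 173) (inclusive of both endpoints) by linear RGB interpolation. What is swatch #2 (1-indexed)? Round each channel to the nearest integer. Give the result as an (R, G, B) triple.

With 4 swatches and endpoints inclusive, swatch 2 sits at t = (2 − 1)/(4 − 1) = 1/3 ≈ 0.3333.
R = 181 + 0.3333 × (142 − 181) = 168.001 → 168
G = 85 + 0.3333 × (68 − 85) = 79.334 → 79
B = 243 + 0.3333 × (173 − 243) = 219.669 → 220

(168, 79, 220)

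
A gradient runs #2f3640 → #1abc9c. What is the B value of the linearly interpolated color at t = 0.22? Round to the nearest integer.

84

B₁ = 64 (from #2f3640), B₂ = 156 (from #1abc9c).
B = 64 + 0.22 × (156 − 64) = 84.24 → 84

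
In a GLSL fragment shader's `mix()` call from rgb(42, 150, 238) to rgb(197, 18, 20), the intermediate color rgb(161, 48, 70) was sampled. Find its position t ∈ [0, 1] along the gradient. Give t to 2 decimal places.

Invert the lerp on the B channel (largest span, 218): t = (70 − 238) / (20 − 238) = -168/-218 = 0.77064.
Check on R: (161 − 42)/(197 − 42) = 0.7677 ✓

0.77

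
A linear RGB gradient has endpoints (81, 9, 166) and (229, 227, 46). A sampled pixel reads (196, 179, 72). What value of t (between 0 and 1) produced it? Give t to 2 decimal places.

0.78

Invert the lerp on the G channel (largest span, 218): t = (179 − 9) / (227 − 9) = 170/218 = 0.77982.
Check on R: (196 − 81)/(229 − 81) = 0.777 ✓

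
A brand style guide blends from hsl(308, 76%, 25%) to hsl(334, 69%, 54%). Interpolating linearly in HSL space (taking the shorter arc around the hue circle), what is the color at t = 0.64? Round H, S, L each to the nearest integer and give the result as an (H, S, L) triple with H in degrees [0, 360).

Hue arc: Δh = 334 − 308 = 26° (|Δh| ≤ 180, already the shorter path).
H = 308 + 0.64 × (26) = 324.64 → 325°
S = 76 + 0.64 × (69 − 76) = 71.52 → 72%
L = 25 + 0.64 × (54 − 25) = 43.56 → 44%

(325, 72, 44)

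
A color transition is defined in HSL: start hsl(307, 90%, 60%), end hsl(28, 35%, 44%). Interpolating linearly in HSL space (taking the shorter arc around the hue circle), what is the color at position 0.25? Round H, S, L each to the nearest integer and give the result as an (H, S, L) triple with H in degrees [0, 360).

(327, 76, 56)

Hue: 28 − 307 = -279°, but |-279| > 180 so the shorter arc goes the other way: Δh = -279 + 360 = 81°.
H = 307 + 0.25 × (81) = 327.25 → 327°
S = 90 + 0.25 × (35 − 90) = 76.25 → 76%
L = 60 + 0.25 × (44 − 60) = 56 → 56%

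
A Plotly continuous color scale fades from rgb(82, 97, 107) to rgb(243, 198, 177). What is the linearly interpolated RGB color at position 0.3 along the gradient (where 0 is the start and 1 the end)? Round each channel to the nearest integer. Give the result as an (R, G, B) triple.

R = 82 + 0.3 × (243 − 82) = 82 + 0.3 × 161 = 130.3 → 130
G = 97 + 0.3 × (198 − 97) = 97 + 0.3 × 101 = 127.3 → 127
B = 107 + 0.3 × (177 − 107) = 107 + 0.3 × 70 = 128 → 128

(130, 127, 128)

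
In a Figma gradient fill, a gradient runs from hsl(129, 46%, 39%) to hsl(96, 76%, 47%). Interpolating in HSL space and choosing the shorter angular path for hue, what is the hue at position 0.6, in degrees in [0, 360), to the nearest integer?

109

Hue arc: Δh = 96 − 129 = -33° (|Δh| ≤ 180, already the shorter path).
H = 129 + 0.6 × (-33) = 109.2 → 109°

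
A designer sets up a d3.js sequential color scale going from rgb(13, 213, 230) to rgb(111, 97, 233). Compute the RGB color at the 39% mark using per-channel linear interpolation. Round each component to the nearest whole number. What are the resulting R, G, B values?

(51, 168, 231)

39% corresponds to t = 0.39.
R = 13 + 0.39 × (111 − 13) = 13 + 0.39 × 98 = 51.22 → 51
G = 213 + 0.39 × (97 − 213) = 213 + 0.39 × -116 = 167.76 → 168
B = 230 + 0.39 × (233 − 230) = 230 + 0.39 × 3 = 231.17 → 231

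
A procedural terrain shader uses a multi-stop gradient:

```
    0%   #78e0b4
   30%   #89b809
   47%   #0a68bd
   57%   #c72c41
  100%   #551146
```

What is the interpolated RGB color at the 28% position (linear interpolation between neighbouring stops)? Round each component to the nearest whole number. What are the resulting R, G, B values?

(136, 187, 20)

28% lies between the 0% and 30% stops, so the local fraction is t = (28 − 0)/(30 − 0) = 28/30 ≈ 0.9333.
#78e0b4 → (120, 224, 180); #89b809 → (137, 184, 9).
R = 120 + 0.9333 × (137 − 120) = 135.866 → 136
G = 224 + 0.9333 × (184 − 224) = 186.668 → 187
B = 180 + 0.9333 × (9 − 180) = 20.406 → 20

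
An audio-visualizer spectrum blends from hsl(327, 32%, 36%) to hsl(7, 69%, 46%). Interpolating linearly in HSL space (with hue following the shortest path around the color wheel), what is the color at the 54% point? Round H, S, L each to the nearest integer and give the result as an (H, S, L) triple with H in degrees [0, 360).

Hue: 7 − 327 = -320°, but |-320| > 180 so the shorter arc goes the other way: Δh = -320 + 360 = 40°.
H = 327 + 0.54 × (40) = 348.6 → 349°
S = 32 + 0.54 × (69 − 32) = 51.98 → 52%
L = 36 + 0.54 × (46 − 36) = 41.4 → 41%

(349, 52, 41)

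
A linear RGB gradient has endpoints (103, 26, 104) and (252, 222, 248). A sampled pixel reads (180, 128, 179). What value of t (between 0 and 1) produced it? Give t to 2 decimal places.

0.52

Invert the lerp on the G channel (largest span, 196): t = (128 − 26) / (222 − 26) = 102/196 = 0.52041.
Check on R: (180 − 103)/(252 − 103) = 0.5168 ✓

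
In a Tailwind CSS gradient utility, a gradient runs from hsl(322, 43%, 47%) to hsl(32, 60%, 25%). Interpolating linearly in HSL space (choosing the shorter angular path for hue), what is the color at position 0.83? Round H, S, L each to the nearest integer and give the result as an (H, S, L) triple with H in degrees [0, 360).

(20, 57, 29)

Hue: 32 − 322 = -290°, but |-290| > 180 so the shorter arc goes the other way: Δh = -290 + 360 = 70°.
H = 322 + 0.83 × (70) = 380.1 → 380 → 380 mod 360 = 20°
S = 43 + 0.83 × (60 − 43) = 57.11 → 57%
L = 47 + 0.83 × (25 − 47) = 28.74 → 29%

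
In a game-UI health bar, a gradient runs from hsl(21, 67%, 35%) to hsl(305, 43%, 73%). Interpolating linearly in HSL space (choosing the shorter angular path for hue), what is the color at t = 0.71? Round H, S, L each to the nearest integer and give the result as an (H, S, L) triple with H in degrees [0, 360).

Hue: 305 − 21 = 284°, but |284| > 180 so the shorter arc goes the other way: Δh = 284 − 360 = -76°.
H = 21 + 0.71 × (-76) = -32.96 → -33 → -33 mod 360 = 327°
S = 67 + 0.71 × (43 − 67) = 49.96 → 50%
L = 35 + 0.71 × (73 − 35) = 61.98 → 62%

(327, 50, 62)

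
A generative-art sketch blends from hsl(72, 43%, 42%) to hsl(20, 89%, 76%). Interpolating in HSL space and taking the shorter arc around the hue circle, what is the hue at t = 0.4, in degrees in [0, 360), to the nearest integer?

Hue arc: Δh = 20 − 72 = -52° (|Δh| ≤ 180, already the shorter path).
H = 72 + 0.4 × (-52) = 51.2 → 51°

51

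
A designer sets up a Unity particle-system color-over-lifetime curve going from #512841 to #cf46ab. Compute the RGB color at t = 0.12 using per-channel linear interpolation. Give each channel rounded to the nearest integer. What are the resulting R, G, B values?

(96, 44, 78)

#512841 → (81, 40, 65); #cf46ab → (207, 70, 171).
R = 81 + 0.12 × (207 − 81) = 81 + 0.12 × 126 = 96.12 → 96
G = 40 + 0.12 × (70 − 40) = 40 + 0.12 × 30 = 43.6 → 44
B = 65 + 0.12 × (171 − 65) = 65 + 0.12 × 106 = 77.72 → 78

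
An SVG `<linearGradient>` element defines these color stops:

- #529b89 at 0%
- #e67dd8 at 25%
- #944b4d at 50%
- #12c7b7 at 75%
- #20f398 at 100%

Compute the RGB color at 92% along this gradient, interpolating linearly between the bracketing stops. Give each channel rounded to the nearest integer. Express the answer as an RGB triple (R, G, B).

(28, 229, 162)

92% lies between the 75% and 100% stops, so the local fraction is t = (92 − 75)/(100 − 75) = 17/25 ≈ 0.68.
#12c7b7 → (18, 199, 183); #20f398 → (32, 243, 152).
R = 18 + 0.68 × (32 − 18) = 27.52 → 28
G = 199 + 0.68 × (243 − 199) = 228.92 → 229
B = 183 + 0.68 × (152 − 183) = 161.92 → 162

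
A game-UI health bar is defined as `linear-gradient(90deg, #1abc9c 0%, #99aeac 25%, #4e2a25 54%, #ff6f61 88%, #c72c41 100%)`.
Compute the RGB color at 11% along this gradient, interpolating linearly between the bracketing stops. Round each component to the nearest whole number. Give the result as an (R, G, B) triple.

11% lies between the 0% and 25% stops, so the local fraction is t = (11 − 0)/(25 − 0) = 11/25 ≈ 0.44.
#1abc9c → (26, 188, 156); #99aeac → (153, 174, 172).
R = 26 + 0.44 × (153 − 26) = 81.88 → 82
G = 188 + 0.44 × (174 − 188) = 181.84 → 182
B = 156 + 0.44 × (172 − 156) = 163.04 → 163

(82, 182, 163)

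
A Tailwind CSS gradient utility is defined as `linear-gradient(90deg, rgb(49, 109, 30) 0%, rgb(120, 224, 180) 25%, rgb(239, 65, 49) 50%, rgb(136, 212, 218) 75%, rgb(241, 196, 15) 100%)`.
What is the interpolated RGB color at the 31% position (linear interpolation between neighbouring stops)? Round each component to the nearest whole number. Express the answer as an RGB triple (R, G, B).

31% lies between the 25% and 50% stops, so the local fraction is t = (31 − 25)/(50 − 25) = 6/25 ≈ 0.24.
R = 120 + 0.24 × (239 − 120) = 148.56 → 149
G = 224 + 0.24 × (65 − 224) = 185.84 → 186
B = 180 + 0.24 × (49 − 180) = 148.56 → 149

(149, 186, 149)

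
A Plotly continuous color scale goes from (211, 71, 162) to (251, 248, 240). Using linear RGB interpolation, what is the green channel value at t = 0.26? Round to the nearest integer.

117

G = 71 + 0.26 × (248 − 71) = 117.02 → 117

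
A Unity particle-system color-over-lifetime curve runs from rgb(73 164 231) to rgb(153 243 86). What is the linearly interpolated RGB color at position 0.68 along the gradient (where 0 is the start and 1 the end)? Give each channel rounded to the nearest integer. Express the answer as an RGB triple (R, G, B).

R = 73 + 0.68 × (153 − 73) = 73 + 0.68 × 80 = 127.4 → 127
G = 164 + 0.68 × (243 − 164) = 164 + 0.68 × 79 = 217.72 → 218
B = 231 + 0.68 × (86 − 231) = 231 + 0.68 × -145 = 132.4 → 132
So the blended color is (127, 218, 132), about #7fda84.

(127, 218, 132)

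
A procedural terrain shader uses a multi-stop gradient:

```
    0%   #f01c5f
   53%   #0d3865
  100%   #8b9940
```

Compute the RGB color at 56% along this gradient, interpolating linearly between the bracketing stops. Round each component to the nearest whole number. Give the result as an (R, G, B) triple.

(21, 62, 99)

56% lies between the 53% and 100% stops, so the local fraction is t = (56 − 53)/(100 − 53) = 3/47 ≈ 0.0638.
#0d3865 → (13, 56, 101); #8b9940 → (139, 153, 64).
R = 13 + 0.0638 × (139 − 13) = 21.039 → 21
G = 56 + 0.0638 × (153 − 56) = 62.189 → 62
B = 101 + 0.0638 × (64 − 101) = 98.639 → 99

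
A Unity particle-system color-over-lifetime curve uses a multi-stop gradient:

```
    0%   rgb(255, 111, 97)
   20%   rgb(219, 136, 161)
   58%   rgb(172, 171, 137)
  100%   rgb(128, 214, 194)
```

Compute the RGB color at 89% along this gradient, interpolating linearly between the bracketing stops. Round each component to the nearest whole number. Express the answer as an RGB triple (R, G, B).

(140, 203, 179)

89% lies between the 58% and 100% stops, so the local fraction is t = (89 − 58)/(100 − 58) = 31/42 ≈ 0.7381.
R = 172 + 0.7381 × (128 − 172) = 139.524 → 140
G = 171 + 0.7381 × (214 − 171) = 202.738 → 203
B = 137 + 0.7381 × (194 − 137) = 179.072 → 179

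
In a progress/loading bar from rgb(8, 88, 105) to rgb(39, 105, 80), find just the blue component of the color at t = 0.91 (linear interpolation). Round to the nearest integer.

B = 105 + 0.91 × (80 − 105) = 82.25 → 82

82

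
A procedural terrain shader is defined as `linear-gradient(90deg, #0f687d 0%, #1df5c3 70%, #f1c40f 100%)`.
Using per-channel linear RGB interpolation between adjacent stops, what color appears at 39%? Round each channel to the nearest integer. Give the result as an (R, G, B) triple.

(23, 183, 164)

39% lies between the 0% and 70% stops, so the local fraction is t = (39 − 0)/(70 − 0) = 39/70 ≈ 0.5571.
#0f687d → (15, 104, 125); #1df5c3 → (29, 245, 195).
R = 15 + 0.5571 × (29 − 15) = 22.799 → 23
G = 104 + 0.5571 × (245 − 104) = 182.551 → 183
B = 125 + 0.5571 × (195 − 125) = 163.997 → 164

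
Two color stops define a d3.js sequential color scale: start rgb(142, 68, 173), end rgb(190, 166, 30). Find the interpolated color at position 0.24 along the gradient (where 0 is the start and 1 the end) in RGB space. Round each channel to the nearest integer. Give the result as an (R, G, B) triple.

(154, 92, 139)

R = 142 + 0.24 × (190 − 142) = 142 + 0.24 × 48 = 153.52 → 154
G = 68 + 0.24 × (166 − 68) = 68 + 0.24 × 98 = 91.52 → 92
B = 173 + 0.24 × (30 − 173) = 173 + 0.24 × -143 = 138.68 → 139
So the blended color is (154, 92, 139), about #9a5c8b.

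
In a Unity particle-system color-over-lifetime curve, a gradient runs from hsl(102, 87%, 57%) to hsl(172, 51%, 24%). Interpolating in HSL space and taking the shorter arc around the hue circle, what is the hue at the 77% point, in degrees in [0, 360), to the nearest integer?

156

Hue arc: Δh = 172 − 102 = 70° (|Δh| ≤ 180, already the shorter path).
H = 102 + 0.77 × (70) = 155.9 → 156°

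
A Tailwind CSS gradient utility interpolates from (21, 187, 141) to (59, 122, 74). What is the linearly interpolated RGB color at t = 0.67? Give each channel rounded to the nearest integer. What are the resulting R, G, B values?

(46, 143, 96)

R = 21 + 0.67 × (59 − 21) = 21 + 0.67 × 38 = 46.46 → 46
G = 187 + 0.67 × (122 − 187) = 187 + 0.67 × -65 = 143.45 → 143
B = 141 + 0.67 × (74 − 141) = 141 + 0.67 × -67 = 96.11 → 96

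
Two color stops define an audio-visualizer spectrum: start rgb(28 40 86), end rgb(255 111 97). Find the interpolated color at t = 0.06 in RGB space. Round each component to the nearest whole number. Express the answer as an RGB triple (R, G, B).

R = 28 + 0.06 × (255 − 28) = 28 + 0.06 × 227 = 41.62 → 42
G = 40 + 0.06 × (111 − 40) = 40 + 0.06 × 71 = 44.26 → 44
B = 86 + 0.06 × (97 − 86) = 86 + 0.06 × 11 = 86.66 → 87

(42, 44, 87)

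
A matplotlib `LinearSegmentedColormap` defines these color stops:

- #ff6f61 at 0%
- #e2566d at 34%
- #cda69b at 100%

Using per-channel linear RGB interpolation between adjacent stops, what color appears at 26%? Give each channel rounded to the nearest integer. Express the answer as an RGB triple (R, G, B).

(233, 92, 106)

26% lies between the 0% and 34% stops, so the local fraction is t = (26 − 0)/(34 − 0) = 26/34 ≈ 0.7647.
#ff6f61 → (255, 111, 97); #e2566d → (226, 86, 109).
R = 255 + 0.7647 × (226 − 255) = 232.824 → 233
G = 111 + 0.7647 × (86 − 111) = 91.882 → 92
B = 97 + 0.7647 × (109 − 97) = 106.176 → 106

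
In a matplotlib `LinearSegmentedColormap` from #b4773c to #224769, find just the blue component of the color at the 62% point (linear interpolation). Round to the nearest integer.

B₁ = 60 (from #b4773c), B₂ = 105 (from #224769).
B = 60 + 0.62 × (105 − 60) = 87.9 → 88

88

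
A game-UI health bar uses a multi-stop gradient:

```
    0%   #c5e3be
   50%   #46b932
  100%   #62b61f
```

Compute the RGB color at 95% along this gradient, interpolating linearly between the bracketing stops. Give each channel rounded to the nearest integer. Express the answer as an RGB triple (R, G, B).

95% lies between the 50% and 100% stops, so the local fraction is t = (95 − 50)/(100 − 50) = 45/50 ≈ 0.9.
#46b932 → (70, 185, 50); #62b61f → (98, 182, 31).
R = 70 + 0.9 × (98 − 70) = 95.2 → 95
G = 185 + 0.9 × (182 − 185) = 182.3 → 182
B = 50 + 0.9 × (31 − 50) = 32.9 → 33

(95, 182, 33)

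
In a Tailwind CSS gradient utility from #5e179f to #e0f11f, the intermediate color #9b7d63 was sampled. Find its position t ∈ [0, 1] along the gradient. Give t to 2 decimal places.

Invert the lerp on the G channel (largest span, 218): t = (125 − 23) / (241 − 23) = 102/218 = 0.46789.
Check on R: (155 − 94)/(224 − 94) = 0.4692 ✓

0.47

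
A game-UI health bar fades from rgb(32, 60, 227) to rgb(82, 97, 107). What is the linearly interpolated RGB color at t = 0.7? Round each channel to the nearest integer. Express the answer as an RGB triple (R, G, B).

(67, 86, 143)

R = 32 + 0.7 × (82 − 32) = 32 + 0.7 × 50 = 67 → 67
G = 60 + 0.7 × (97 − 60) = 60 + 0.7 × 37 = 85.9 → 86
B = 227 + 0.7 × (107 − 227) = 227 + 0.7 × -120 = 143 → 143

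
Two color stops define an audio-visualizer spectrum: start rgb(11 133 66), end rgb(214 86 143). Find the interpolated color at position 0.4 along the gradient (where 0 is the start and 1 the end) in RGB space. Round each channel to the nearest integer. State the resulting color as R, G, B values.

R = 11 + 0.4 × (214 − 11) = 11 + 0.4 × 203 = 92.2 → 92
G = 133 + 0.4 × (86 − 133) = 133 + 0.4 × -47 = 114.2 → 114
B = 66 + 0.4 × (143 − 66) = 66 + 0.4 × 77 = 96.8 → 97

(92, 114, 97)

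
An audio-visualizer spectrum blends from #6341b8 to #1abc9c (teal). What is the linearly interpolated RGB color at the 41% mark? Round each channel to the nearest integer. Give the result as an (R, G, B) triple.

#6341b8 → (99, 65, 184); #1abc9c → (26, 188, 156).
41% corresponds to t = 0.41.
R = 99 + 0.41 × (26 − 99) = 99 + 0.41 × -73 = 69.07 → 69
G = 65 + 0.41 × (188 − 65) = 65 + 0.41 × 123 = 115.43 → 115
B = 184 + 0.41 × (156 − 184) = 184 + 0.41 × -28 = 172.52 → 173

(69, 115, 173)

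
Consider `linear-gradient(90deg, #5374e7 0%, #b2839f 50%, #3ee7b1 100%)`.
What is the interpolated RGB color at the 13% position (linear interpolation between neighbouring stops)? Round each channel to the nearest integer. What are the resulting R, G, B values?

(108, 120, 212)

13% lies between the 0% and 50% stops, so the local fraction is t = (13 − 0)/(50 − 0) = 13/50 ≈ 0.26.
#5374e7 → (83, 116, 231); #b2839f → (178, 131, 159).
R = 83 + 0.26 × (178 − 83) = 107.7 → 108
G = 116 + 0.26 × (131 − 116) = 119.9 → 120
B = 231 + 0.26 × (159 − 231) = 212.28 → 212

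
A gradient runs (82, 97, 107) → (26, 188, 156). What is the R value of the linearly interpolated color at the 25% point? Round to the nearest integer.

R = 82 + 0.25 × (26 − 82) = 68 → 68

68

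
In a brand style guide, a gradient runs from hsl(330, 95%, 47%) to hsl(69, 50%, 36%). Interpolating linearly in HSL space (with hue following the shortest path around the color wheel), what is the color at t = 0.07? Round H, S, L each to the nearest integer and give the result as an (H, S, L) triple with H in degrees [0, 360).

Hue: 69 − 330 = -261°, but |-261| > 180 so the shorter arc goes the other way: Δh = -261 + 360 = 99°.
H = 330 + 0.07 × (99) = 336.93 → 337°
S = 95 + 0.07 × (50 − 95) = 91.85 → 92%
L = 47 + 0.07 × (36 − 47) = 46.23 → 46%

(337, 92, 46)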